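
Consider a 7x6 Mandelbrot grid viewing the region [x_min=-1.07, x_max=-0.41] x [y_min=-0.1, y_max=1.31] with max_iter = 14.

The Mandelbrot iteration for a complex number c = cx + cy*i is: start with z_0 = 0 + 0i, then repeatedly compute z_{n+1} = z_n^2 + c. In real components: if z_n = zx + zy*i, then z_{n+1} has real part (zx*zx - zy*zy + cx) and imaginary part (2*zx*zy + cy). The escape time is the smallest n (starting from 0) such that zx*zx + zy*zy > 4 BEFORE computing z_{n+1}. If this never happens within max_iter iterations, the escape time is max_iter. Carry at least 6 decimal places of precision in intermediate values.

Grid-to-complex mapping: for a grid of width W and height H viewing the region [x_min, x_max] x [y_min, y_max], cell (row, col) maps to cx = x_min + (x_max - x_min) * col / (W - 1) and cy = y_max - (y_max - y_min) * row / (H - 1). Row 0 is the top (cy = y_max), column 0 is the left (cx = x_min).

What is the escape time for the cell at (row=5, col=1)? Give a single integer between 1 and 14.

z_0 = 0 + 0i, c = -0.9600 + -0.1000i
Iter 1: z = -0.9600 + -0.1000i, |z|^2 = 0.9316
Iter 2: z = -0.0484 + 0.0920i, |z|^2 = 0.0108
Iter 3: z = -0.9661 + -0.1089i, |z|^2 = 0.9453
Iter 4: z = -0.0385 + 0.1104i, |z|^2 = 0.0137
Iter 5: z = -0.9707 + -0.1085i, |z|^2 = 0.9541
Iter 6: z = -0.0295 + 0.1106i, |z|^2 = 0.0131
Iter 7: z = -0.9714 + -0.1065i, |z|^2 = 0.9549
Iter 8: z = -0.0278 + 0.1069i, |z|^2 = 0.0122
Iter 9: z = -0.9707 + -0.1059i, |z|^2 = 0.9534
Iter 10: z = -0.0290 + 0.1057i, |z|^2 = 0.0120
Iter 11: z = -0.9703 + -0.1061i, |z|^2 = 0.9528
Iter 12: z = -0.0297 + 0.1060i, |z|^2 = 0.0121
Iter 13: z = -0.9703 + -0.1063i, |z|^2 = 0.9529

Answer: 14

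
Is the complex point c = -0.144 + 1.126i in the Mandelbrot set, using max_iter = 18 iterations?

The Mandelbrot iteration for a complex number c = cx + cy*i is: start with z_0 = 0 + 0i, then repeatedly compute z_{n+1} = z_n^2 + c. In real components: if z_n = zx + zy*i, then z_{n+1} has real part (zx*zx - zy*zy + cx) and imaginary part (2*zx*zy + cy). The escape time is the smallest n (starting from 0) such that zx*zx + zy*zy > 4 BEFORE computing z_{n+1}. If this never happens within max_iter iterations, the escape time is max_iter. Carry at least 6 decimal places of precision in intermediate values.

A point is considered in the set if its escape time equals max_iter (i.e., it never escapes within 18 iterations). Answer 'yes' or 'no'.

z_0 = 0 + 0i, c = -0.1440 + 1.1260i
Iter 1: z = -0.1440 + 1.1260i, |z|^2 = 1.2886
Iter 2: z = -1.3911 + 0.8017i, |z|^2 = 2.5780
Iter 3: z = 1.1485 + -1.1046i, |z|^2 = 2.5392
Iter 4: z = -0.0450 + -1.4113i, |z|^2 = 1.9938
Iter 5: z = -2.1337 + 1.2530i, |z|^2 = 6.1229
Escaped at iteration 5

Answer: no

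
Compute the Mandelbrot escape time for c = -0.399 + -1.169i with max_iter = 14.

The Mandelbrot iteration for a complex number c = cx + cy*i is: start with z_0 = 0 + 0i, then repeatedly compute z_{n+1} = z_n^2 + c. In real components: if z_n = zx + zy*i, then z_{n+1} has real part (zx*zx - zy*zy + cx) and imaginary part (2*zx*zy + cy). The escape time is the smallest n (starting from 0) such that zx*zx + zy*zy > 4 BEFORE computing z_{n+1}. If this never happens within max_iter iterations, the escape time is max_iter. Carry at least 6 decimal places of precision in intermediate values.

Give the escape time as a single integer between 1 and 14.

z_0 = 0 + 0i, c = -0.3990 + -1.1690i
Iter 1: z = -0.3990 + -1.1690i, |z|^2 = 1.5258
Iter 2: z = -1.6064 + -0.2361i, |z|^2 = 2.6362
Iter 3: z = 2.1256 + -0.4104i, |z|^2 = 4.6867
Escaped at iteration 3

Answer: 3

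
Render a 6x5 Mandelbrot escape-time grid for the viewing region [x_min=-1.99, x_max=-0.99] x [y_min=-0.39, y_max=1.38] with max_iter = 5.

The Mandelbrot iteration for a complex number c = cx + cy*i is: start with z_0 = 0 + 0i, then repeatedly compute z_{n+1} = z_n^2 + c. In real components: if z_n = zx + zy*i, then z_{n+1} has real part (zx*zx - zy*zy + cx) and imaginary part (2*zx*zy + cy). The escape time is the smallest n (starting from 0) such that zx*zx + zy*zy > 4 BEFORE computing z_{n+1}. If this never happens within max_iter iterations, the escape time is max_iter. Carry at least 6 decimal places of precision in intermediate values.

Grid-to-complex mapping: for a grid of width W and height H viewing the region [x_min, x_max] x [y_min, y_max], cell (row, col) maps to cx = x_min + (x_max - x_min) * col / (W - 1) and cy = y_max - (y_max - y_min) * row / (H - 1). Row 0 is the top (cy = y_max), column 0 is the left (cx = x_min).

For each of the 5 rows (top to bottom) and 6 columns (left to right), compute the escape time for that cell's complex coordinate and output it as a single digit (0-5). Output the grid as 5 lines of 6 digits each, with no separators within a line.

Answer: 111222
112333
133355
455555
134555

Derivation:
(row=0, col=0): c = -1.9900 + 1.3800i → escape time 1
(row=0, col=1): c = -1.7900 + 1.3800i → escape time 1
(row=0, col=2): c = -1.5900 + 1.3800i → escape time 1
(row=0, col=3): c = -1.3900 + 1.3800i → escape time 2
(row=0, col=4): c = -1.1900 + 1.3800i → escape time 2
(row=0, col=5): c = -0.9900 + 1.3800i → escape time 2
(row=1, col=0): c = -1.9900 + 0.9375i → escape time 1
(row=1, col=1): c = -1.7900 + 0.9375i → escape time 1
(row=1, col=2): c = -1.5900 + 0.9375i → escape time 2
(row=1, col=3): c = -1.3900 + 0.9375i → escape time 3
(row=1, col=4): c = -1.1900 + 0.9375i → escape time 3
(row=1, col=5): c = -0.9900 + 0.9375i → escape time 3
(row=2, col=0): c = -1.9900 + 0.4950i → escape time 1
(row=2, col=1): c = -1.7900 + 0.4950i → escape time 3
(row=2, col=2): c = -1.5900 + 0.4950i → escape time 3
(row=2, col=3): c = -1.3900 + 0.4950i → escape time 3
(row=2, col=4): c = -1.1900 + 0.4950i → escape time 5
(row=2, col=5): c = -0.9900 + 0.4950i → escape time 5
(row=3, col=0): c = -1.9900 + 0.0525i → escape time 4
(row=3, col=1): c = -1.7900 + 0.0525i → escape time 5
(row=3, col=2): c = -1.5900 + 0.0525i → escape time 5
(row=3, col=3): c = -1.3900 + 0.0525i → escape time 5
(row=3, col=4): c = -1.1900 + 0.0525i → escape time 5
(row=3, col=5): c = -0.9900 + 0.0525i → escape time 5
(row=4, col=0): c = -1.9900 + -0.3900i → escape time 1
(row=4, col=1): c = -1.7900 + -0.3900i → escape time 3
(row=4, col=2): c = -1.5900 + -0.3900i → escape time 4
(row=4, col=3): c = -1.3900 + -0.3900i → escape time 5
(row=4, col=4): c = -1.1900 + -0.3900i → escape time 5
(row=4, col=5): c = -0.9900 + -0.3900i → escape time 5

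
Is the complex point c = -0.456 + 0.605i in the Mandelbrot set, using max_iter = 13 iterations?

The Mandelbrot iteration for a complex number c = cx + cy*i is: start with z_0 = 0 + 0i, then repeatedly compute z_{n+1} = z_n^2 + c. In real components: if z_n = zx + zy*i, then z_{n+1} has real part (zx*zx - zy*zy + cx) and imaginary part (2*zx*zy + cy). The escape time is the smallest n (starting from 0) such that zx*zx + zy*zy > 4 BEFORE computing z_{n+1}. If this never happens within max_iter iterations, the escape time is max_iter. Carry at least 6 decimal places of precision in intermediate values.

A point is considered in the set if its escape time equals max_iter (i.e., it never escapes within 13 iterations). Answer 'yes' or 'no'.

Answer: yes

Derivation:
z_0 = 0 + 0i, c = -0.4560 + 0.6050i
Iter 1: z = -0.4560 + 0.6050i, |z|^2 = 0.5740
Iter 2: z = -0.6141 + 0.0532i, |z|^2 = 0.3799
Iter 3: z = -0.0817 + 0.5396i, |z|^2 = 0.2979
Iter 4: z = -0.7405 + 0.5168i, |z|^2 = 0.8154
Iter 5: z = -0.1747 + -0.1604i, |z|^2 = 0.0563
Iter 6: z = -0.4512 + 0.6610i, |z|^2 = 0.6406
Iter 7: z = -0.6894 + 0.0085i, |z|^2 = 0.4754
Iter 8: z = 0.0192 + 0.5933i, |z|^2 = 0.3524
Iter 9: z = -0.8076 + 0.6278i, |z|^2 = 1.0464
Iter 10: z = -0.1979 + -0.4091i, |z|^2 = 0.2065
Iter 11: z = -0.5842 + 0.7669i, |z|^2 = 0.9294
Iter 12: z = -0.7028 + -0.2910i, |z|^2 = 0.5787
Did not escape in 13 iterations → in set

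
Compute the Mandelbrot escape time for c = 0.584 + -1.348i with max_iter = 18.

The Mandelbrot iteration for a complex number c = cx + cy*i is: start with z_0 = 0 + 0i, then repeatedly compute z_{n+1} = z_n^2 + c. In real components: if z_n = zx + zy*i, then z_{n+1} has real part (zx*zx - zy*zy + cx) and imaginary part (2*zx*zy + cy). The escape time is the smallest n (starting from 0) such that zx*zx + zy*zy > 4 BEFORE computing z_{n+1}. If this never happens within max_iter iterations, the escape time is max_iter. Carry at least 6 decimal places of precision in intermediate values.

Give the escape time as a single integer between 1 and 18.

Answer: 2

Derivation:
z_0 = 0 + 0i, c = 0.5840 + -1.3480i
Iter 1: z = 0.5840 + -1.3480i, |z|^2 = 2.1582
Iter 2: z = -0.8920 + -2.9225i, |z|^2 = 9.3365
Escaped at iteration 2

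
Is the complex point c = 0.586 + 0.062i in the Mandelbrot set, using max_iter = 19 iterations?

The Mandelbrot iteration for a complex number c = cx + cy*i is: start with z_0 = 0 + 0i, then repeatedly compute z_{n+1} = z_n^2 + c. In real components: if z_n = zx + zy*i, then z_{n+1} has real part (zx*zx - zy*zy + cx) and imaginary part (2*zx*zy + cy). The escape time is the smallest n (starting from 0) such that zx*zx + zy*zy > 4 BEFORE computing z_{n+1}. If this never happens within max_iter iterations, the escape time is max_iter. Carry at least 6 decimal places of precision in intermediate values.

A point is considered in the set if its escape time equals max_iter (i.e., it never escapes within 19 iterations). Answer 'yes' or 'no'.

Answer: no

Derivation:
z_0 = 0 + 0i, c = 0.5860 + 0.0620i
Iter 1: z = 0.5860 + 0.0620i, |z|^2 = 0.3472
Iter 2: z = 0.9256 + 0.1347i, |z|^2 = 0.8748
Iter 3: z = 1.4245 + 0.3113i, |z|^2 = 2.1261
Iter 4: z = 2.5183 + 0.9488i, |z|^2 = 7.2423
Escaped at iteration 4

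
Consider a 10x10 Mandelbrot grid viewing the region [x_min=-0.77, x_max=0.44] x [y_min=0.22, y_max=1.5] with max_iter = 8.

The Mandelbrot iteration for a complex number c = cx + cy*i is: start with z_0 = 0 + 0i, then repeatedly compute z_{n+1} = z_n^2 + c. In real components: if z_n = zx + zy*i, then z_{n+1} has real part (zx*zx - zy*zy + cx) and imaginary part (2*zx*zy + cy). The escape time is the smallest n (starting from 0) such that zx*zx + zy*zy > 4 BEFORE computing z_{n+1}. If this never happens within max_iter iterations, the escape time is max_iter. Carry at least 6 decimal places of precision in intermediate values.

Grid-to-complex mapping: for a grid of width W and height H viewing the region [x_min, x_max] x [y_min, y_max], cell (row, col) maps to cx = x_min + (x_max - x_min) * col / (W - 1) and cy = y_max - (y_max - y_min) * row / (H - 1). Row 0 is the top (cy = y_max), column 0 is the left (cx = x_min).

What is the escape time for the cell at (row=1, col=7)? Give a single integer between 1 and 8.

z_0 = 0 + 0i, c = 0.1711 + 1.3578i
Iter 1: z = 0.1711 + 1.3578i, |z|^2 = 1.8728
Iter 2: z = -1.6432 + 1.8224i, |z|^2 = 6.0213
Escaped at iteration 2

Answer: 2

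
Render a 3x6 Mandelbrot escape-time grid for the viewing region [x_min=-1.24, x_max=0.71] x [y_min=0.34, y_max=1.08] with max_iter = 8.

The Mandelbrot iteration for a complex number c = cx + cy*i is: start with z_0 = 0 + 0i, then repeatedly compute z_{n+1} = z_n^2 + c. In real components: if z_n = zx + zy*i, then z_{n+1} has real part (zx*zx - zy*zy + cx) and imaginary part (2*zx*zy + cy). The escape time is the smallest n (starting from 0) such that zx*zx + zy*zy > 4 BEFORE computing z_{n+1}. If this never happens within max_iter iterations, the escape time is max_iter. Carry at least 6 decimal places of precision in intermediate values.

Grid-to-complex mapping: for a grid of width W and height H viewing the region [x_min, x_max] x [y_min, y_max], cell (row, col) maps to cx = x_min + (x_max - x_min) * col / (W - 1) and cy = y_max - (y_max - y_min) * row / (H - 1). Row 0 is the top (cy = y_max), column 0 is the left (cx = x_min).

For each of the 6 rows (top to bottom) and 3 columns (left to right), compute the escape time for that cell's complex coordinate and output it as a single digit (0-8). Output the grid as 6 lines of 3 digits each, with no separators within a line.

(row=0, col=0): c = -1.2400 + 1.0800i → escape time 3
(row=0, col=1): c = -0.2650 + 1.0800i → escape time 5
(row=0, col=2): c = 0.7100 + 1.0800i → escape time 2
(row=1, col=0): c = -1.2400 + 0.9320i → escape time 3
(row=1, col=1): c = -0.2650 + 0.9320i → escape time 6
(row=1, col=2): c = 0.7100 + 0.9320i → escape time 2
(row=2, col=0): c = -1.2400 + 0.7840i → escape time 3
(row=2, col=1): c = -0.2650 + 0.7840i → escape time 8
(row=2, col=2): c = 0.7100 + 0.7840i → escape time 3
(row=3, col=0): c = -1.2400 + 0.6360i → escape time 3
(row=3, col=1): c = -0.2650 + 0.6360i → escape time 8
(row=3, col=2): c = 0.7100 + 0.6360i → escape time 3
(row=4, col=0): c = -1.2400 + 0.4880i → escape time 5
(row=4, col=1): c = -0.2650 + 0.4880i → escape time 8
(row=4, col=2): c = 0.7100 + 0.4880i → escape time 3
(row=5, col=0): c = -1.2400 + 0.3400i → escape time 8
(row=5, col=1): c = -0.2650 + 0.3400i → escape time 8
(row=5, col=2): c = 0.7100 + 0.3400i → escape time 3

Answer: 352
362
383
383
583
883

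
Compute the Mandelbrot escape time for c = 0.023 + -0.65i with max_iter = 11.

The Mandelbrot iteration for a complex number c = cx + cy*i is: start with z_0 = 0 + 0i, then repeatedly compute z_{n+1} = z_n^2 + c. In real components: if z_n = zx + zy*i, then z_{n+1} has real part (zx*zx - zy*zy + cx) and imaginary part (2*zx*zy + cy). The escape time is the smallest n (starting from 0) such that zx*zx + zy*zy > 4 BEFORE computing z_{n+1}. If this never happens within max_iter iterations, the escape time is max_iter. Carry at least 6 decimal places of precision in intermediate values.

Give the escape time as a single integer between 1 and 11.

z_0 = 0 + 0i, c = 0.0230 + -0.6500i
Iter 1: z = 0.0230 + -0.6500i, |z|^2 = 0.4230
Iter 2: z = -0.3990 + -0.6799i, |z|^2 = 0.6214
Iter 3: z = -0.2801 + -0.1075i, |z|^2 = 0.0900
Iter 4: z = 0.0899 + -0.5898i, |z|^2 = 0.3559
Iter 5: z = -0.3168 + -0.7560i, |z|^2 = 0.6719
Iter 6: z = -0.4483 + -0.1710i, |z|^2 = 0.2302
Iter 7: z = 0.1947 + -0.4967i, |z|^2 = 0.2846
Iter 8: z = -0.1858 + -0.8434i, |z|^2 = 0.7458
Iter 9: z = -0.6538 + -0.3366i, |z|^2 = 0.5407
Iter 10: z = 0.3371 + -0.2099i, |z|^2 = 0.1577

Answer: 11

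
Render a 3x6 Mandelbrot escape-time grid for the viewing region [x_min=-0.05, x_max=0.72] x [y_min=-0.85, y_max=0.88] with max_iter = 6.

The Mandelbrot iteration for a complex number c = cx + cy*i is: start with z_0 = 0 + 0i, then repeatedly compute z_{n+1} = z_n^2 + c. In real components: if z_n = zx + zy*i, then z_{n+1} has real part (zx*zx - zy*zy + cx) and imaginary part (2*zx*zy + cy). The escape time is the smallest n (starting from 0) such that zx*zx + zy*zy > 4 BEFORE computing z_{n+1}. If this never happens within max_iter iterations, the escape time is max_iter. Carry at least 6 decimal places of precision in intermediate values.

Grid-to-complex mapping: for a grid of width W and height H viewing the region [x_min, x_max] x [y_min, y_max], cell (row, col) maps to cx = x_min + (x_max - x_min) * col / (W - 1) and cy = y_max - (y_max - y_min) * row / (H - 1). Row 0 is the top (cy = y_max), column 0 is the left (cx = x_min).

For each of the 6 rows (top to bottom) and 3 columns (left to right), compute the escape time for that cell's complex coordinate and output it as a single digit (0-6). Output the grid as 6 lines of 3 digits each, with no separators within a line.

(row=0, col=0): c = -0.0500 + 0.8800i → escape time 6
(row=0, col=1): c = 0.3350 + 0.8800i → escape time 4
(row=0, col=2): c = 0.7200 + 0.8800i → escape time 2
(row=1, col=0): c = -0.0500 + 0.5340i → escape time 6
(row=1, col=1): c = 0.3350 + 0.5340i → escape time 6
(row=1, col=2): c = 0.7200 + 0.5340i → escape time 3
(row=2, col=0): c = -0.0500 + 0.1880i → escape time 6
(row=2, col=1): c = 0.3350 + 0.1880i → escape time 6
(row=2, col=2): c = 0.7200 + 0.1880i → escape time 3
(row=3, col=0): c = -0.0500 + -0.1580i → escape time 6
(row=3, col=1): c = 0.3350 + -0.1580i → escape time 6
(row=3, col=2): c = 0.7200 + -0.1580i → escape time 3
(row=4, col=0): c = -0.0500 + -0.5040i → escape time 6
(row=4, col=1): c = 0.3350 + -0.5040i → escape time 6
(row=4, col=2): c = 0.7200 + -0.5040i → escape time 3
(row=5, col=0): c = -0.0500 + -0.8500i → escape time 6
(row=5, col=1): c = 0.3350 + -0.8500i → escape time 4
(row=5, col=2): c = 0.7200 + -0.8500i → escape time 2

Answer: 642
663
663
663
663
642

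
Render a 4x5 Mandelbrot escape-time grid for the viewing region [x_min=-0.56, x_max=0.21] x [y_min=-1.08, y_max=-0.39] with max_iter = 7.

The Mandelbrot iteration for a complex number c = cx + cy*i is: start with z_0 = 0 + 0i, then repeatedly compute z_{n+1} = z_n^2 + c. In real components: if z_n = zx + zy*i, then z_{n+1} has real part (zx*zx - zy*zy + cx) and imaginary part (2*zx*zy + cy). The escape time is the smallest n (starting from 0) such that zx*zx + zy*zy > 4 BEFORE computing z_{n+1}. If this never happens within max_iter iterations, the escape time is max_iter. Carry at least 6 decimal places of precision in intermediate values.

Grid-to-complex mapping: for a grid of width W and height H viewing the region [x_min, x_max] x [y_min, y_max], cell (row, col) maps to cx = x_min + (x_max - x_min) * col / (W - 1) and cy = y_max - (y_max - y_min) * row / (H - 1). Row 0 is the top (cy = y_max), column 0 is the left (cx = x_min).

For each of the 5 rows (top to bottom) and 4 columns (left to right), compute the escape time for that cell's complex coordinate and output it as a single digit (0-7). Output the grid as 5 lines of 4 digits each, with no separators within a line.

Answer: 7777
7777
6776
4674
3553

Derivation:
(row=0, col=0): c = -0.5600 + -0.3900i → escape time 7
(row=0, col=1): c = -0.3033 + -0.3900i → escape time 7
(row=0, col=2): c = -0.0467 + -0.3900i → escape time 7
(row=0, col=3): c = 0.2100 + -0.3900i → escape time 7
(row=1, col=0): c = -0.5600 + -0.5625i → escape time 7
(row=1, col=1): c = -0.3033 + -0.5625i → escape time 7
(row=1, col=2): c = -0.0467 + -0.5625i → escape time 7
(row=1, col=3): c = 0.2100 + -0.5625i → escape time 7
(row=2, col=0): c = -0.5600 + -0.7350i → escape time 6
(row=2, col=1): c = -0.3033 + -0.7350i → escape time 7
(row=2, col=2): c = -0.0467 + -0.7350i → escape time 7
(row=2, col=3): c = 0.2100 + -0.7350i → escape time 6
(row=3, col=0): c = -0.5600 + -0.9075i → escape time 4
(row=3, col=1): c = -0.3033 + -0.9075i → escape time 6
(row=3, col=2): c = -0.0467 + -0.9075i → escape time 7
(row=3, col=3): c = 0.2100 + -0.9075i → escape time 4
(row=4, col=0): c = -0.5600 + -1.0800i → escape time 3
(row=4, col=1): c = -0.3033 + -1.0800i → escape time 5
(row=4, col=2): c = -0.0467 + -1.0800i → escape time 5
(row=4, col=3): c = 0.2100 + -1.0800i → escape time 3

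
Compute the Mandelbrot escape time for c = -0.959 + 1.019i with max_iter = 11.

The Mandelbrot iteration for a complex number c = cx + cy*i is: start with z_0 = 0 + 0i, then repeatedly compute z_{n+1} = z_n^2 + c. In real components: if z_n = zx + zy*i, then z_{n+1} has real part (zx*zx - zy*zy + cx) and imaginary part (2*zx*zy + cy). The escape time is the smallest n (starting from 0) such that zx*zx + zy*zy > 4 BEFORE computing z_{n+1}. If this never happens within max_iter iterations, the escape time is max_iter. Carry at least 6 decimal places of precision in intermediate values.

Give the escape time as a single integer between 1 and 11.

z_0 = 0 + 0i, c = -0.9590 + 1.0190i
Iter 1: z = -0.9590 + 1.0190i, |z|^2 = 1.9580
Iter 2: z = -1.0777 + -0.9354i, |z|^2 = 2.0364
Iter 3: z = -0.6727 + 3.0352i, |z|^2 = 9.6650
Escaped at iteration 3

Answer: 3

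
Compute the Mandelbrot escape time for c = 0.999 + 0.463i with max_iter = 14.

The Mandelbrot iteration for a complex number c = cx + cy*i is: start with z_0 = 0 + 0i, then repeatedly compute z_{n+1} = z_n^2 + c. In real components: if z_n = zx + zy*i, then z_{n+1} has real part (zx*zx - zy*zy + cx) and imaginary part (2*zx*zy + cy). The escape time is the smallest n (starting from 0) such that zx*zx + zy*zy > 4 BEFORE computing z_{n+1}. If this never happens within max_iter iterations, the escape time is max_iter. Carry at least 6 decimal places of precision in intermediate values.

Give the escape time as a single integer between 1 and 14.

Answer: 2

Derivation:
z_0 = 0 + 0i, c = 0.9990 + 0.4630i
Iter 1: z = 0.9990 + 0.4630i, |z|^2 = 1.2124
Iter 2: z = 1.7826 + 1.3881i, |z|^2 = 5.1045
Escaped at iteration 2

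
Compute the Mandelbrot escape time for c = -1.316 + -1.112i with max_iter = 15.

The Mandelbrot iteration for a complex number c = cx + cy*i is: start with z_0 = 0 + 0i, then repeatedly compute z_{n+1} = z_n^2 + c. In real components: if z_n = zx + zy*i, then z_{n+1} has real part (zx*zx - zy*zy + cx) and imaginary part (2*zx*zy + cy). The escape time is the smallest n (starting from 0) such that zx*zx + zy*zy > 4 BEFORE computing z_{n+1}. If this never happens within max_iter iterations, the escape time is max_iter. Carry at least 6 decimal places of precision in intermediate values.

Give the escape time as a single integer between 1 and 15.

z_0 = 0 + 0i, c = -1.3160 + -1.1120i
Iter 1: z = -1.3160 + -1.1120i, |z|^2 = 2.9684
Iter 2: z = -0.8207 + 1.8148i, |z|^2 = 3.9670
Iter 3: z = -3.9359 + -4.0907i, |z|^2 = 32.2256
Escaped at iteration 3

Answer: 3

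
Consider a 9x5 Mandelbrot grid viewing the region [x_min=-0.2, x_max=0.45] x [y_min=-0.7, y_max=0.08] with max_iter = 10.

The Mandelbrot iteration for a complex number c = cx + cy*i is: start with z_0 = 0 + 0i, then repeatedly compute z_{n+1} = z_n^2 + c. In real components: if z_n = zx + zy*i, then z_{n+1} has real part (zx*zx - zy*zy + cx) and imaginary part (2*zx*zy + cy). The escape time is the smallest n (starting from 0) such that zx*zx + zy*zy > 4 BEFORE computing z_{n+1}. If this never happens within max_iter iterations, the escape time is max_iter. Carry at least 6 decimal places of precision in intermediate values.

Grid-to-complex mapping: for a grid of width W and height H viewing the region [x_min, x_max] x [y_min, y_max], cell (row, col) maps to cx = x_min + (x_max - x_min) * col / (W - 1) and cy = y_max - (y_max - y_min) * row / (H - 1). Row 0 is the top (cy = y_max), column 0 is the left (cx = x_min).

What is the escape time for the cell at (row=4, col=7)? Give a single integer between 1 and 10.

Answer: 7

Derivation:
z_0 = 0 + 0i, c = 0.3687 + -0.7000i
Iter 1: z = 0.3687 + -0.7000i, |z|^2 = 0.6260
Iter 2: z = 0.0147 + -1.2162i, |z|^2 = 1.4795
Iter 3: z = -1.1103 + -0.7358i, |z|^2 = 1.7742
Iter 4: z = 1.0601 + 0.9340i, |z|^2 = 1.9960
Iter 5: z = 0.6202 + 1.2801i, |z|^2 = 2.0234
Iter 6: z = -0.8853 + 0.8879i, |z|^2 = 1.5723
Iter 7: z = 0.3641 + -2.2723i, |z|^2 = 5.2958
Escaped at iteration 7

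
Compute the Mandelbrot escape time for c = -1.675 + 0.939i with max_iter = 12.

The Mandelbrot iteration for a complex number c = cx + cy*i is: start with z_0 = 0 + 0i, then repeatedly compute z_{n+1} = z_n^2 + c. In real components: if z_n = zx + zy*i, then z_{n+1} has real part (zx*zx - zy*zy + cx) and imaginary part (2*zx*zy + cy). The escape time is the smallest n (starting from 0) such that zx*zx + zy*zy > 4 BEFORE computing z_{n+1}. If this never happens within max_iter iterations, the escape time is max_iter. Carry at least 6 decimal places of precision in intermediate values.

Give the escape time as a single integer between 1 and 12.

z_0 = 0 + 0i, c = -1.6750 + 0.9390i
Iter 1: z = -1.6750 + 0.9390i, |z|^2 = 3.6873
Iter 2: z = 0.2489 + -2.2066i, |z|^2 = 4.9313
Escaped at iteration 2

Answer: 2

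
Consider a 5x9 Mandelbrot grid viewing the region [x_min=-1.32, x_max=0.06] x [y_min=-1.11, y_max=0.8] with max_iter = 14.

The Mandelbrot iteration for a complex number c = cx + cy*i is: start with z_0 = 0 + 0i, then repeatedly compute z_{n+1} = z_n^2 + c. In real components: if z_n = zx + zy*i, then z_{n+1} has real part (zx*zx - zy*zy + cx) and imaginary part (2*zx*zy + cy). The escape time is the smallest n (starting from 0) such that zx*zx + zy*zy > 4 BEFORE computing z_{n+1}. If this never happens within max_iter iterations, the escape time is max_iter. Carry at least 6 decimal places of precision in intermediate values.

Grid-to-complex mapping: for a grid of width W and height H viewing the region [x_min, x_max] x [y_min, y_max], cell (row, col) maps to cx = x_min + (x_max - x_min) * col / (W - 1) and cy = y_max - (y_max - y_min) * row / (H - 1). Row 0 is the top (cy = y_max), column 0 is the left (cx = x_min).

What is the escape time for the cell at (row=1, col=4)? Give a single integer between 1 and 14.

z_0 = 0 + 0i, c = 0.0600 + 0.5613i
Iter 1: z = 0.0600 + 0.5613i, |z|^2 = 0.3186
Iter 2: z = -0.2514 + 0.6286i, |z|^2 = 0.4583
Iter 3: z = -0.2719 + 0.2452i, |z|^2 = 0.1341
Iter 4: z = 0.0738 + 0.4279i, |z|^2 = 0.1885
Iter 5: z = -0.1176 + 0.6244i, |z|^2 = 0.4038
Iter 6: z = -0.3161 + 0.4143i, |z|^2 = 0.2716
Iter 7: z = -0.0118 + 0.2993i, |z|^2 = 0.0897
Iter 8: z = -0.0295 + 0.5542i, |z|^2 = 0.3080
Iter 9: z = -0.2463 + 0.5286i, |z|^2 = 0.3401
Iter 10: z = -0.1588 + 0.3009i, |z|^2 = 0.1157
Iter 11: z = -0.0053 + 0.4657i, |z|^2 = 0.2169
Iter 12: z = -0.1569 + 0.5563i, |z|^2 = 0.3341
Iter 13: z = -0.2249 + 0.3867i, |z|^2 = 0.2001

Answer: 14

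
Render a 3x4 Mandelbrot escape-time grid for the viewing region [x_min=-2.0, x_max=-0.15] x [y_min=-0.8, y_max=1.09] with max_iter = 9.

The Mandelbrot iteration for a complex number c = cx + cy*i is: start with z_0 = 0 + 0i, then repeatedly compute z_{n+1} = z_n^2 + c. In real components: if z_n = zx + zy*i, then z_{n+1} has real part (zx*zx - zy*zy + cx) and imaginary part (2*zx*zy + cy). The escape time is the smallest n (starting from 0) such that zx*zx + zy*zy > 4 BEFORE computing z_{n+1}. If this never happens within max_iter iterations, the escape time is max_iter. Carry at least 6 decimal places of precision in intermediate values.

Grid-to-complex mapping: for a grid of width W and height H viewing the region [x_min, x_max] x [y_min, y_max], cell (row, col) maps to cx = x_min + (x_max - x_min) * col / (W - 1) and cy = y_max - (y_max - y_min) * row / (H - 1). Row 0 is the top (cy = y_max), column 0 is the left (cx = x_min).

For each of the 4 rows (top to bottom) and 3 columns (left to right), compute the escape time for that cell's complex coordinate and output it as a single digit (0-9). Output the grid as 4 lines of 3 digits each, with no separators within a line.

Answer: 138
159
199
139

Derivation:
(row=0, col=0): c = -2.0000 + 1.0900i → escape time 1
(row=0, col=1): c = -1.0750 + 1.0900i → escape time 3
(row=0, col=2): c = -0.1500 + 1.0900i → escape time 8
(row=1, col=0): c = -2.0000 + 0.4600i → escape time 1
(row=1, col=1): c = -1.0750 + 0.4600i → escape time 5
(row=1, col=2): c = -0.1500 + 0.4600i → escape time 9
(row=2, col=0): c = -2.0000 + -0.1700i → escape time 1
(row=2, col=1): c = -1.0750 + -0.1700i → escape time 9
(row=2, col=2): c = -0.1500 + -0.1700i → escape time 9
(row=3, col=0): c = -2.0000 + -0.8000i → escape time 1
(row=3, col=1): c = -1.0750 + -0.8000i → escape time 3
(row=3, col=2): c = -0.1500 + -0.8000i → escape time 9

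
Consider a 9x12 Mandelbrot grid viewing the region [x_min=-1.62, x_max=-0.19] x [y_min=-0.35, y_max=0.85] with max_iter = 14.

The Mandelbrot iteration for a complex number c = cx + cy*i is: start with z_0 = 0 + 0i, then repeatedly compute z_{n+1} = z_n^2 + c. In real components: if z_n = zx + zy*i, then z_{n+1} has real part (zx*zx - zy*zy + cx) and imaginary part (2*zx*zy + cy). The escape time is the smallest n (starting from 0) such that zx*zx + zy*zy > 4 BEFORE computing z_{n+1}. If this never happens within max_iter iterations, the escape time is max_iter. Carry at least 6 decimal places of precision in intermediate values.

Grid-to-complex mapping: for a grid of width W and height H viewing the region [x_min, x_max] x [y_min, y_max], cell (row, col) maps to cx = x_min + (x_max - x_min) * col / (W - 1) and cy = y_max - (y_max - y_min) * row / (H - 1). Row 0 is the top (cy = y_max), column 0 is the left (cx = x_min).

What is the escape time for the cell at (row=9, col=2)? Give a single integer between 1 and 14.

Answer: 14

Derivation:
z_0 = 0 + 0i, c = -1.2625 + -0.1318i
Iter 1: z = -1.2625 + -0.1318i, |z|^2 = 1.6113
Iter 2: z = 0.3140 + 0.2010i, |z|^2 = 0.1390
Iter 3: z = -1.2043 + -0.0056i, |z|^2 = 1.4504
Iter 4: z = 0.1878 + -0.1184i, |z|^2 = 0.0493
Iter 5: z = -1.2413 + -0.1763i, |z|^2 = 1.5718
Iter 6: z = 0.2471 + 0.3058i, |z|^2 = 0.1546
Iter 7: z = -1.2950 + 0.0193i, |z|^2 = 1.6773
Iter 8: z = 0.4140 + -0.1819i, |z|^2 = 0.2045
Iter 9: z = -1.1242 + -0.2825i, |z|^2 = 1.3435
Iter 10: z = -0.0785 + 0.5033i, |z|^2 = 0.2594
Iter 11: z = -1.5096 + -0.2109i, |z|^2 = 2.3234
Iter 12: z = 0.9719 + 0.5049i, |z|^2 = 1.1996
Iter 13: z = -0.5727 + 0.8496i, |z|^2 = 1.0498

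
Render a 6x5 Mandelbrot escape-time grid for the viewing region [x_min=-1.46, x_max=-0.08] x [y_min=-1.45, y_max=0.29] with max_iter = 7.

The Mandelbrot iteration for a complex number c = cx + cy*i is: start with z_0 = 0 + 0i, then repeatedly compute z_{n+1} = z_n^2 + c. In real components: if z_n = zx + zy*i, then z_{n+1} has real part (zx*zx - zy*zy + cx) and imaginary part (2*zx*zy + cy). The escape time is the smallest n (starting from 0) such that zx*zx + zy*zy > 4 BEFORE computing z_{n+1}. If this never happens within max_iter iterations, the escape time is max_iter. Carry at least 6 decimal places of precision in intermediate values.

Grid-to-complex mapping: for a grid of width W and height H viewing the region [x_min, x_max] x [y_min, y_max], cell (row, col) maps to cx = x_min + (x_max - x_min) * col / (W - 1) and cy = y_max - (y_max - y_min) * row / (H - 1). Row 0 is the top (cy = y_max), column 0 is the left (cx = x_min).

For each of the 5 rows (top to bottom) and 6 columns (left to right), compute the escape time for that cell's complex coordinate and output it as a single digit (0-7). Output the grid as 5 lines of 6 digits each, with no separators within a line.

Answer: 577777
777777
345777
333457
122222

Derivation:
(row=0, col=0): c = -1.4600 + 0.2900i → escape time 5
(row=0, col=1): c = -1.1840 + 0.2900i → escape time 7
(row=0, col=2): c = -0.9080 + 0.2900i → escape time 7
(row=0, col=3): c = -0.6320 + 0.2900i → escape time 7
(row=0, col=4): c = -0.3560 + 0.2900i → escape time 7
(row=0, col=5): c = -0.0800 + 0.2900i → escape time 7
(row=1, col=0): c = -1.4600 + -0.1450i → escape time 7
(row=1, col=1): c = -1.1840 + -0.1450i → escape time 7
(row=1, col=2): c = -0.9080 + -0.1450i → escape time 7
(row=1, col=3): c = -0.6320 + -0.1450i → escape time 7
(row=1, col=4): c = -0.3560 + -0.1450i → escape time 7
(row=1, col=5): c = -0.0800 + -0.1450i → escape time 7
(row=2, col=0): c = -1.4600 + -0.5800i → escape time 3
(row=2, col=1): c = -1.1840 + -0.5800i → escape time 4
(row=2, col=2): c = -0.9080 + -0.5800i → escape time 5
(row=2, col=3): c = -0.6320 + -0.5800i → escape time 7
(row=2, col=4): c = -0.3560 + -0.5800i → escape time 7
(row=2, col=5): c = -0.0800 + -0.5800i → escape time 7
(row=3, col=0): c = -1.4600 + -1.0150i → escape time 3
(row=3, col=1): c = -1.1840 + -1.0150i → escape time 3
(row=3, col=2): c = -0.9080 + -1.0150i → escape time 3
(row=3, col=3): c = -0.6320 + -1.0150i → escape time 4
(row=3, col=4): c = -0.3560 + -1.0150i → escape time 5
(row=3, col=5): c = -0.0800 + -1.0150i → escape time 7
(row=4, col=0): c = -1.4600 + -1.4500i → escape time 1
(row=4, col=1): c = -1.1840 + -1.4500i → escape time 2
(row=4, col=2): c = -0.9080 + -1.4500i → escape time 2
(row=4, col=3): c = -0.6320 + -1.4500i → escape time 2
(row=4, col=4): c = -0.3560 + -1.4500i → escape time 2
(row=4, col=5): c = -0.0800 + -1.4500i → escape time 2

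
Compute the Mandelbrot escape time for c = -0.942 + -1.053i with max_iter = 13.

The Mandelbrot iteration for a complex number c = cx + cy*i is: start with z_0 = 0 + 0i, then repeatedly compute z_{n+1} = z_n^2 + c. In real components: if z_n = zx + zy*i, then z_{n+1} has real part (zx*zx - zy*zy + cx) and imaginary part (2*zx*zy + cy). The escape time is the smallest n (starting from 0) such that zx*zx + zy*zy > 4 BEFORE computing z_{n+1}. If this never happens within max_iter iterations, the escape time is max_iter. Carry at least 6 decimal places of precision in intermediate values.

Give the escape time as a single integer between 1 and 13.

Answer: 3

Derivation:
z_0 = 0 + 0i, c = -0.9420 + -1.0530i
Iter 1: z = -0.9420 + -1.0530i, |z|^2 = 1.9962
Iter 2: z = -1.1634 + 0.9309i, |z|^2 = 2.2201
Iter 3: z = -0.4549 + -3.2190i, |z|^2 = 10.5688
Escaped at iteration 3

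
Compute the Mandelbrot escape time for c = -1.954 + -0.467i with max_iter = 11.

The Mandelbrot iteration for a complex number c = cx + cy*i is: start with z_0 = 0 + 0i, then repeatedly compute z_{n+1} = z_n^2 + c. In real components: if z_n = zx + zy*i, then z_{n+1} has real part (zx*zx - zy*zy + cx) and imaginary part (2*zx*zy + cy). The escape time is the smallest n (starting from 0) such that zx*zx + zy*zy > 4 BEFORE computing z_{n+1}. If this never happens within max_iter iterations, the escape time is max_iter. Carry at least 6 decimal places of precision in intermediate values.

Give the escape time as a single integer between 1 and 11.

z_0 = 0 + 0i, c = -1.9540 + -0.4670i
Iter 1: z = -1.9540 + -0.4670i, |z|^2 = 4.0362
Escaped at iteration 1

Answer: 1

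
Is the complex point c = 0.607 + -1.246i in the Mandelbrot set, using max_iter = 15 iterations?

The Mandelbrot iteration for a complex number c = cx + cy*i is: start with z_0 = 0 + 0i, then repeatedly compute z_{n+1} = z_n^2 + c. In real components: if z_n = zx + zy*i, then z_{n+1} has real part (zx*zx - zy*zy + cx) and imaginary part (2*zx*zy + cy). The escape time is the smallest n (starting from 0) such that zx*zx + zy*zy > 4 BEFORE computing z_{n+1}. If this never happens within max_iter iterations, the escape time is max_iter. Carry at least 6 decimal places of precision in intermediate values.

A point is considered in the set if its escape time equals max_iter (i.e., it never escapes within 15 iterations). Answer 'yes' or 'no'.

Answer: no

Derivation:
z_0 = 0 + 0i, c = 0.6070 + -1.2460i
Iter 1: z = 0.6070 + -1.2460i, |z|^2 = 1.9210
Iter 2: z = -0.5771 + -2.7586i, |z|^2 = 7.9431
Escaped at iteration 2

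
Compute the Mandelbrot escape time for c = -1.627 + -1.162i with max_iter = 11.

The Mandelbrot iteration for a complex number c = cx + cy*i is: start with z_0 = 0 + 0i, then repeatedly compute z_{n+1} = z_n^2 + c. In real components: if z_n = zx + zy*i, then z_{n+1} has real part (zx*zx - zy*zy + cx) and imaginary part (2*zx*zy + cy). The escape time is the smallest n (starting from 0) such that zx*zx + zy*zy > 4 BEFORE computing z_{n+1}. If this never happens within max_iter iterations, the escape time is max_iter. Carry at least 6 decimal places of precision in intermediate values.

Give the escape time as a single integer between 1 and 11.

z_0 = 0 + 0i, c = -1.6270 + -1.1620i
Iter 1: z = -1.6270 + -1.1620i, |z|^2 = 3.9974
Iter 2: z = -0.3301 + 2.6191i, |z|^2 = 6.9689
Escaped at iteration 2

Answer: 2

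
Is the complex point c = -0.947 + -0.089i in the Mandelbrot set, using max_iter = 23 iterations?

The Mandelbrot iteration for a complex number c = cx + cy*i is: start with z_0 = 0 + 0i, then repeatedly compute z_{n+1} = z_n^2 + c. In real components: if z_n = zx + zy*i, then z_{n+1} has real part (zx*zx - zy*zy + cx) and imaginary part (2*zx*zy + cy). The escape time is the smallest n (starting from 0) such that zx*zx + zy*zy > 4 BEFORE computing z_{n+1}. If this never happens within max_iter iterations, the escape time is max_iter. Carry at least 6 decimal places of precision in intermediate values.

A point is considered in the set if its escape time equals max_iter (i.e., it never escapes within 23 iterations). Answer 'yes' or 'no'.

z_0 = 0 + 0i, c = -0.9470 + -0.0890i
Iter 1: z = -0.9470 + -0.0890i, |z|^2 = 0.9047
Iter 2: z = -0.0581 + 0.0796i, |z|^2 = 0.0097
Iter 3: z = -0.9500 + -0.0982i, |z|^2 = 0.9121
Iter 4: z = -0.0542 + 0.0977i, |z|^2 = 0.0125
Iter 5: z = -0.9536 + -0.0996i, |z|^2 = 0.9193
Iter 6: z = -0.0476 + 0.1009i, |z|^2 = 0.0125
Iter 7: z = -0.9549 + -0.0986i, |z|^2 = 0.9216
Iter 8: z = -0.0448 + 0.0993i, |z|^2 = 0.0119
Iter 9: z = -0.9549 + -0.0979i, |z|^2 = 0.9213
Iter 10: z = -0.0448 + 0.0980i, |z|^2 = 0.0116
Iter 11: z = -0.9546 + -0.0978i, |z|^2 = 0.9208
Iter 12: z = -0.0453 + 0.0977i, |z|^2 = 0.0116
Iter 13: z = -0.9545 + -0.0979i, |z|^2 = 0.9206
Iter 14: z = -0.0455 + 0.0978i, |z|^2 = 0.0116
Iter 15: z = -0.9545 + -0.0979i, |z|^2 = 0.9206
Iter 16: z = -0.0455 + 0.0979i, |z|^2 = 0.0117
Iter 17: z = -0.9545 + -0.0979i, |z|^2 = 0.9207
Iter 18: z = -0.0455 + 0.0979i, |z|^2 = 0.0117
Iter 19: z = -0.9545 + -0.0979i, |z|^2 = 0.9207
Iter 20: z = -0.0455 + 0.0979i, |z|^2 = 0.0117
Iter 21: z = -0.9545 + -0.0979i, |z|^2 = 0.9207
Iter 22: z = -0.0455 + 0.0979i, |z|^2 = 0.0117
Did not escape in 23 iterations → in set

Answer: yes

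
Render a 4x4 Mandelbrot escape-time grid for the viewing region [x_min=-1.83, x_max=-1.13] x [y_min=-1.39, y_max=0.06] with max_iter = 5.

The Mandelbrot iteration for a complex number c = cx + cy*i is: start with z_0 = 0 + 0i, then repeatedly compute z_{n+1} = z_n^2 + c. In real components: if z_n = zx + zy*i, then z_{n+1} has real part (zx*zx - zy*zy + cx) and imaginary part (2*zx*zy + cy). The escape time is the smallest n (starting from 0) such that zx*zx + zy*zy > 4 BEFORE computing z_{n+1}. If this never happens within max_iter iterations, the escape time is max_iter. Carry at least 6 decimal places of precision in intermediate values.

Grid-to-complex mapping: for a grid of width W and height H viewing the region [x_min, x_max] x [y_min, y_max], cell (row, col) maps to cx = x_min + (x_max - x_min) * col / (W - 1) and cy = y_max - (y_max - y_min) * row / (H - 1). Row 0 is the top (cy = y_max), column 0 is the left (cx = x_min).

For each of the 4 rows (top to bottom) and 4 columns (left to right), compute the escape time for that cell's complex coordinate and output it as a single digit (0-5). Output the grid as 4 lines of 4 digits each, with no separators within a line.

Answer: 5555
3355
1333
1122

Derivation:
(row=0, col=0): c = -1.8300 + 0.0600i → escape time 5
(row=0, col=1): c = -1.5967 + 0.0600i → escape time 5
(row=0, col=2): c = -1.3633 + 0.0600i → escape time 5
(row=0, col=3): c = -1.1300 + 0.0600i → escape time 5
(row=1, col=0): c = -1.8300 + -0.4233i → escape time 3
(row=1, col=1): c = -1.5967 + -0.4233i → escape time 3
(row=1, col=2): c = -1.3633 + -0.4233i → escape time 5
(row=1, col=3): c = -1.1300 + -0.4233i → escape time 5
(row=2, col=0): c = -1.8300 + -0.9067i → escape time 1
(row=2, col=1): c = -1.5967 + -0.9067i → escape time 3
(row=2, col=2): c = -1.3633 + -0.9067i → escape time 3
(row=2, col=3): c = -1.1300 + -0.9067i → escape time 3
(row=3, col=0): c = -1.8300 + -1.3900i → escape time 1
(row=3, col=1): c = -1.5967 + -1.3900i → escape time 1
(row=3, col=2): c = -1.3633 + -1.3900i → escape time 2
(row=3, col=3): c = -1.1300 + -1.3900i → escape time 2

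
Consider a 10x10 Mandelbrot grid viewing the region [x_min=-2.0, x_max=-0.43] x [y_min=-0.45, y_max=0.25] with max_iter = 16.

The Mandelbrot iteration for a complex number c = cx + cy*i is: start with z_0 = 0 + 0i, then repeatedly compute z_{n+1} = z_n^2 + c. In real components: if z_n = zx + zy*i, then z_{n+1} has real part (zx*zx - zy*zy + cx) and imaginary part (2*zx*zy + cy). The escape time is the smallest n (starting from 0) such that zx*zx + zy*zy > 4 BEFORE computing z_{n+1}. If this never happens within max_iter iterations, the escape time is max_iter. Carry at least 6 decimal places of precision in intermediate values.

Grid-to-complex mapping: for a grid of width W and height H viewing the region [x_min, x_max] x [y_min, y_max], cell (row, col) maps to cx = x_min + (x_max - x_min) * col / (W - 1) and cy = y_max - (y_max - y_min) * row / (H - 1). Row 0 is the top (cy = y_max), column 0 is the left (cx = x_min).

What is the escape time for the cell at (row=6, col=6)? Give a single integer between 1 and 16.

z_0 = 0 + 0i, c = -0.9533 + -0.2167i
Iter 1: z = -0.9533 + -0.2167i, |z|^2 = 0.9558
Iter 2: z = -0.0914 + 0.1964i, |z|^2 = 0.0470
Iter 3: z = -0.9836 + -0.2526i, |z|^2 = 1.0312
Iter 4: z = -0.0497 + 0.2802i, |z|^2 = 0.0810
Iter 5: z = -1.0294 + -0.2445i, |z|^2 = 1.1194
Iter 6: z = 0.0465 + 0.2868i, |z|^2 = 0.0844
Iter 7: z = -1.0334 + -0.1900i, |z|^2 = 1.1041
Iter 8: z = 0.0785 + 0.1760i, |z|^2 = 0.0372
Iter 9: z = -0.9782 + -0.1890i, |z|^2 = 0.9925
Iter 10: z = -0.0323 + 0.1531i, |z|^2 = 0.0245
Iter 11: z = -0.9757 + -0.2265i, |z|^2 = 1.0034
Iter 12: z = -0.0526 + 0.2254i, |z|^2 = 0.0536
Iter 13: z = -1.0014 + -0.2404i, |z|^2 = 1.0606
Iter 14: z = -0.0083 + 0.2648i, |z|^2 = 0.0702
Iter 15: z = -1.0234 + -0.2211i, |z|^2 = 1.0961

Answer: 16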